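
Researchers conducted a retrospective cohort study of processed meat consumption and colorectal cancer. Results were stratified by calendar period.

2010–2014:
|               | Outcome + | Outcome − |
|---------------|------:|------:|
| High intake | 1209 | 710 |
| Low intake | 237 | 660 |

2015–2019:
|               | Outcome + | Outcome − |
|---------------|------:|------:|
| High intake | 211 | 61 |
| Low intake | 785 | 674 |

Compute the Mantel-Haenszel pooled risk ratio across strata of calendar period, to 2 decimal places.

RR_MH = Σ(aᵢ·n₀ᵢ/nᵢ) / Σ(cᵢ·n₁ᵢ/nᵢ), with n₁ᵢ = aᵢ+bᵢ (exposed), n₀ᵢ = cᵢ+dᵢ (unexposed), nᵢ = n₁ᵢ+n₀ᵢ.
Stratum 1 (2010–2014): n₁ = 1919, n₀ = 897, n = 2816; a·n₀/n = 1209·897/2816 = 385.1112; c·n₁/n = 237·1919/2816 = 161.5067
Stratum 2 (2015–2019): n₁ = 272, n₀ = 1459, n = 1731; a·n₀/n = 211·1459/1731 = 177.8446; c·n₁/n = 785·272/1731 = 123.3507
RR_MH = (385.1112 + 177.8446) / (161.5067 + 123.3507) = 562.9557 / 284.8574 = 1.97627

1.98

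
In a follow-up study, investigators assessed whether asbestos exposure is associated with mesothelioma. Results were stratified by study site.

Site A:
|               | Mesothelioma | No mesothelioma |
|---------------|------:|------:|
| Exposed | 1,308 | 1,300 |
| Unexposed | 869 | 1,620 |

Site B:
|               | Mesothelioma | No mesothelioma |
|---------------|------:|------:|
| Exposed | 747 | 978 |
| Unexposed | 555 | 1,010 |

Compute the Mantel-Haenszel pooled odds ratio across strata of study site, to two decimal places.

1.67

OR_MH = Σ(aᵢdᵢ/nᵢ) / Σ(bᵢcᵢ/nᵢ), where nᵢ is the stratum total.
Stratum 1 (Site A): n = 5097; a·d/n = 1308·1620/5097 = 415.7269; b·c/n = 1300·869/5097 = 221.6402
Stratum 2 (Site B): n = 3290; a·d/n = 747·1010/3290 = 229.3222; b·c/n = 978·555/3290 = 164.9818
OR_MH = (415.7269 + 229.3222) / (221.6402 + 164.9818) = 645.0491 / 386.6219 = 1.66842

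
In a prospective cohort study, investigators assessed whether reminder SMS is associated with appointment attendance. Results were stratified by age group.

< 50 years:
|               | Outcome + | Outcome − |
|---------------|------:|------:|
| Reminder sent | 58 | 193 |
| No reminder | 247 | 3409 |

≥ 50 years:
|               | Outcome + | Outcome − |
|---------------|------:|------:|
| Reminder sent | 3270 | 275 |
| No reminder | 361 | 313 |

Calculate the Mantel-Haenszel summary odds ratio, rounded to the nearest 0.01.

8.21

OR_MH = Σ(aᵢdᵢ/nᵢ) / Σ(bᵢcᵢ/nᵢ), where nᵢ is the stratum total.
Stratum 1 (< 50 years): n = 3907; a·d/n = 58·3409/3907 = 50.6071; b·c/n = 193·247/3907 = 12.2014
Stratum 2 (≥ 50 years): n = 4219; a·d/n = 3270·313/4219 = 242.5954; b·c/n = 275·361/4219 = 23.5305
OR_MH = (50.6071 + 242.5954) / (12.2014 + 23.5305) = 293.2025 / 35.7319 = 8.20563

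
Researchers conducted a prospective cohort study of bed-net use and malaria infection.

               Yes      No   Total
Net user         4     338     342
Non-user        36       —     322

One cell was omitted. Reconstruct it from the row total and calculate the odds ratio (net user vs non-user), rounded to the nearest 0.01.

0.09

The missing cell is in the unexposed row: 322 − 36 = 286.
So a = 4, b = 338, c = 36, d = 286.
OR = (a·d)/(b·c) = (4 × 286) / (338 × 36) = 1144 / 12168 = 0.09402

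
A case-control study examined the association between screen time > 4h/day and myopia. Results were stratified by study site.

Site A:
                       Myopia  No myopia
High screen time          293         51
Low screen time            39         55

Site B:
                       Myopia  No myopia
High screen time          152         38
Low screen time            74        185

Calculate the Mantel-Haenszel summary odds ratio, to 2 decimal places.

OR_MH = Σ(aᵢdᵢ/nᵢ) / Σ(bᵢcᵢ/nᵢ), where nᵢ is the stratum total.
Stratum 1 (Site A): n = 438; a·d/n = 293·55/438 = 36.7922; b·c/n = 51·39/438 = 4.5411
Stratum 2 (Site B): n = 449; a·d/n = 152·185/449 = 62.6281; b·c/n = 38·74/449 = 6.2628
OR_MH = (36.7922 + 62.6281) / (4.5411 + 6.2628) = 99.4203 / 10.8039 = 9.20226

9.20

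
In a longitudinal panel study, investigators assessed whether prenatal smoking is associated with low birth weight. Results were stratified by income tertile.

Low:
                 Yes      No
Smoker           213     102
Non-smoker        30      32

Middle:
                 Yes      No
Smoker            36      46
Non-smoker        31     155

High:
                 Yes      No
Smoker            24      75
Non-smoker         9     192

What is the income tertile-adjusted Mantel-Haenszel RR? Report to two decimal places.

2.03

RR_MH = Σ(aᵢ·n₀ᵢ/nᵢ) / Σ(cᵢ·n₁ᵢ/nᵢ), with n₁ᵢ = aᵢ+bᵢ (exposed), n₀ᵢ = cᵢ+dᵢ (unexposed), nᵢ = n₁ᵢ+n₀ᵢ.
Stratum 1 (Low): n₁ = 315, n₀ = 62, n = 377; a·n₀/n = 213·62/377 = 35.0292; c·n₁/n = 30·315/377 = 25.0663
Stratum 2 (Middle): n₁ = 82, n₀ = 186, n = 268; a·n₀/n = 36·186/268 = 24.9851; c·n₁/n = 31·82/268 = 9.4851
Stratum 3 (High): n₁ = 99, n₀ = 201, n = 300; a·n₀/n = 24·201/300 = 16.0800; c·n₁/n = 9·99/300 = 2.9700
RR_MH = (35.0292 + 24.9851 + 16.0800) / (25.0663 + 9.4851 + 2.9700) = 76.0943 / 37.5214 = 2.02802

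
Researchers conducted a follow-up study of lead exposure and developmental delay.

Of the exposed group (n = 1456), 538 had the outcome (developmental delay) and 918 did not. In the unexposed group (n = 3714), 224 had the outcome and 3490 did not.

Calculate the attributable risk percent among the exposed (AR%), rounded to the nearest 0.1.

83.7

From the description: a = 538, b = 918, c = 224, d = 3490.
Risk in exposed = 538/1456 = 0.36951; risk in unexposed = 224/3714 = 0.06031.
RR = 0.36951/0.06031 = 6.12653
AR% = (RR − 1)/RR × 100 = (6.12653 − 1)/6.12653 × 100 = 83.6776%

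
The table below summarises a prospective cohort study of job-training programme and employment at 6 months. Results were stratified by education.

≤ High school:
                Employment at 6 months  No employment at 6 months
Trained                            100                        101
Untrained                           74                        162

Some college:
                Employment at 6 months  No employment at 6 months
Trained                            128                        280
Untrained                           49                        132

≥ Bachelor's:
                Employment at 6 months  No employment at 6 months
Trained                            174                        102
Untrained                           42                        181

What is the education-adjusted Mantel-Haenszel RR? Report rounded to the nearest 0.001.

1.876

RR_MH = Σ(aᵢ·n₀ᵢ/nᵢ) / Σ(cᵢ·n₁ᵢ/nᵢ), with n₁ᵢ = aᵢ+bᵢ (exposed), n₀ᵢ = cᵢ+dᵢ (unexposed), nᵢ = n₁ᵢ+n₀ᵢ.
Stratum 1 (≤ High school): n₁ = 201, n₀ = 236, n = 437; a·n₀/n = 100·236/437 = 54.0046; c·n₁/n = 74·201/437 = 34.0366
Stratum 2 (Some college): n₁ = 408, n₀ = 181, n = 589; a·n₀/n = 128·181/589 = 39.3345; c·n₁/n = 49·408/589 = 33.9423
Stratum 3 (≥ Bachelor's): n₁ = 276, n₀ = 223, n = 499; a·n₀/n = 174·223/499 = 77.7595; c·n₁/n = 42·276/499 = 23.2305
RR_MH = (54.0046 + 39.3345 + 77.7595) / (34.0366 + 33.9423 + 23.2305) = 171.0986 / 91.2093 = 1.87589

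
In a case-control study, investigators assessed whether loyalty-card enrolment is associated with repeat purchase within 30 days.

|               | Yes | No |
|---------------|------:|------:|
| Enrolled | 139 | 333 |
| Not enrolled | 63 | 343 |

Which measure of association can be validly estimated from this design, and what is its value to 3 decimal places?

Cells: a = 139, b = 333, c = 63, d = 343.
This is a case-control study: participants were sampled on outcome status, so risks in the source population cannot be estimated directly — relative risk is not valid here. The odds ratio is the appropriate measure.
OR = (a·d)/(b·c) = (139 × 343) / (333 × 63) = 47677 / 20979 = 2.27261

2.273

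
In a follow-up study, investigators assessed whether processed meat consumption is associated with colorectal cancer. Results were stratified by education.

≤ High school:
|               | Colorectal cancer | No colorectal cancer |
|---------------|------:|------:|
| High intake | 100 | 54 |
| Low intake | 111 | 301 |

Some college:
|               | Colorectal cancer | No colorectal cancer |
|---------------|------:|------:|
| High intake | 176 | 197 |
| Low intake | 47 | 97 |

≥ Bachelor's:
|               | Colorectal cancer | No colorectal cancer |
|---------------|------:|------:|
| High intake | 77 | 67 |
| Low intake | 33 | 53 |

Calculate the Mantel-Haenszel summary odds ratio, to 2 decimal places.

2.73

OR_MH = Σ(aᵢdᵢ/nᵢ) / Σ(bᵢcᵢ/nᵢ), where nᵢ is the stratum total.
Stratum 1 (≤ High school): n = 566; a·d/n = 100·301/566 = 53.1802; b·c/n = 54·111/566 = 10.5901
Stratum 2 (Some college): n = 517; a·d/n = 176·97/517 = 33.0213; b·c/n = 197·47/517 = 17.9091
Stratum 3 (≥ Bachelor's): n = 230; a·d/n = 77·53/230 = 17.7435; b·c/n = 67·33/230 = 9.6130
OR_MH = (53.1802 + 33.0213 + 17.7435) / (10.5901 + 17.9091 + 9.6130) = 103.9450 / 38.1122 = 2.72734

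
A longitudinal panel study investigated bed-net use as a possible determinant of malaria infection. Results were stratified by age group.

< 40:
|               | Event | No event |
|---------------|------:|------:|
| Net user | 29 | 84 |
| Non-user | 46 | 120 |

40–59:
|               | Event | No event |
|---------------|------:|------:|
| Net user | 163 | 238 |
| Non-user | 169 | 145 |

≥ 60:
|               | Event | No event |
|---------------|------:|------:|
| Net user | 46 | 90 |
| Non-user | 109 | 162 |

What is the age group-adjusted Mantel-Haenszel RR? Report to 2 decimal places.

RR_MH = Σ(aᵢ·n₀ᵢ/nᵢ) / Σ(cᵢ·n₁ᵢ/nᵢ), with n₁ᵢ = aᵢ+bᵢ (exposed), n₀ᵢ = cᵢ+dᵢ (unexposed), nᵢ = n₁ᵢ+n₀ᵢ.
Stratum 1 (< 40): n₁ = 113, n₀ = 166, n = 279; a·n₀/n = 29·166/279 = 17.2545; c·n₁/n = 46·113/279 = 18.6308
Stratum 2 (40–59): n₁ = 401, n₀ = 314, n = 715; a·n₀/n = 163·314/715 = 71.5832; c·n₁/n = 169·401/715 = 94.7818
Stratum 3 (≥ 60): n₁ = 136, n₀ = 271, n = 407; a·n₀/n = 46·271/407 = 30.6290; c·n₁/n = 109·136/407 = 36.4226
RR_MH = (17.2545 + 71.5832 + 30.6290) / (18.6308 + 94.7818 + 36.4226) = 119.4667 / 149.8352 = 0.79732

0.80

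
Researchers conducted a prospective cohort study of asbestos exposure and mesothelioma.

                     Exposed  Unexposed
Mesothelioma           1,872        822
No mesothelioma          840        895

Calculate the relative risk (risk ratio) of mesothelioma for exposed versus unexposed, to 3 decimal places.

1.442

Reading the table with exposure as columns: a = 1872 (Exposed, case), b = 840 (Exposed, non-case), c = 822 (Unexposed, case), d = 895.
Risk in exposed = 1872/2712 = 0.69027; risk in unexposed = 822/1717 = 0.47874.
RR = 0.69027 / 0.47874 = 1.44183
The risk among the exposed is 1.44 times that among the unexposed.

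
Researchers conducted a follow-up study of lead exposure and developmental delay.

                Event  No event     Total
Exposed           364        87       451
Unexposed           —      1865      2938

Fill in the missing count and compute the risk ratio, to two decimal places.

The missing cell is in the unexposed row: 2938 − 1865 = 1073.
So a = 364, b = 87, c = 1073, d = 1865.
RR = [a/(a+b)] / [c/(c+d)] = (364/451) / (1073/2938) = 0.80710/0.36521 = 2.20992

2.21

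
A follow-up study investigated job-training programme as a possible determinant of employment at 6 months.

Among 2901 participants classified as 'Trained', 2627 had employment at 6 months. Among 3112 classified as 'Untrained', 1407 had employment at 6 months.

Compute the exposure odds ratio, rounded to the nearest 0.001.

From the description: a = 2627, b = 274, c = 1407, d = 1705.
OR = (a·d)/(b·c) = (2627 × 1705) / (274 × 1407) = 4479035 / 385518 = 11.61823
The odds of employment at 6 months are about 11.62 times as high in the trained group.

11.618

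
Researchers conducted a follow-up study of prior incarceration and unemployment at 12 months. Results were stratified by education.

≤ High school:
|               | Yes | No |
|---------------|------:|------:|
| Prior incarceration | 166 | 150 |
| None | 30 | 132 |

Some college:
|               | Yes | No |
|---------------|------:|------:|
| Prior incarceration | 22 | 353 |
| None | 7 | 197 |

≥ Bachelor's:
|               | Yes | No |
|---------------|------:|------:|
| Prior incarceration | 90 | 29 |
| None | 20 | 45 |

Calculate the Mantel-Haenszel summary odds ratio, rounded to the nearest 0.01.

4.48

OR_MH = Σ(aᵢdᵢ/nᵢ) / Σ(bᵢcᵢ/nᵢ), where nᵢ is the stratum total.
Stratum 1 (≤ High school): n = 478; a·d/n = 166·132/478 = 45.8410; b·c/n = 150·30/478 = 9.4142
Stratum 2 (Some college): n = 579; a·d/n = 22·197/579 = 7.4853; b·c/n = 353·7/579 = 4.2677
Stratum 3 (≥ Bachelor's): n = 184; a·d/n = 90·45/184 = 22.0109; b·c/n = 29·20/184 = 3.1522
OR_MH = (45.8410 + 7.4853 + 22.0109) / (9.4142 + 4.2677 + 3.1522) = 75.3372 / 16.8341 = 4.47527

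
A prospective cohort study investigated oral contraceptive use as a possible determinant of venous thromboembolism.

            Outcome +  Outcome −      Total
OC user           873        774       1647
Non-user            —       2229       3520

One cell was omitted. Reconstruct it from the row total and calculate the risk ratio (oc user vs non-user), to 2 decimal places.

The missing cell is in the unexposed row: 3520 − 2229 = 1291.
So a = 873, b = 774, c = 1291, d = 2229.
RR = [a/(a+b)] / [c/(c+d)] = (873/1647) / (1291/3520) = 0.53005/0.36676 = 1.44523

1.45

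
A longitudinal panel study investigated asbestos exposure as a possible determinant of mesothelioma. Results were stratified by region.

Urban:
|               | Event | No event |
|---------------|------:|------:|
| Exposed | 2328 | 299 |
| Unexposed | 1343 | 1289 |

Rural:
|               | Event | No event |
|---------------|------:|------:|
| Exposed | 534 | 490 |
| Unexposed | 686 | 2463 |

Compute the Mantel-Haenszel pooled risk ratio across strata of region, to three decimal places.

1.869

RR_MH = Σ(aᵢ·n₀ᵢ/nᵢ) / Σ(cᵢ·n₁ᵢ/nᵢ), with n₁ᵢ = aᵢ+bᵢ (exposed), n₀ᵢ = cᵢ+dᵢ (unexposed), nᵢ = n₁ᵢ+n₀ᵢ.
Stratum 1 (Urban): n₁ = 2627, n₀ = 2632, n = 5259; a·n₀/n = 2328·2632/5259 = 1165.1067; c·n₁/n = 1343·2627/5259 = 670.8616
Stratum 2 (Rural): n₁ = 1024, n₀ = 3149, n = 4173; a·n₀/n = 534·3149/4173 = 402.9633; c·n₁/n = 686·1024/4173 = 168.3355
RR_MH = (1165.1067 + 402.9633) / (670.8616 + 168.3355) = 1568.0700 / 839.1971 = 1.86854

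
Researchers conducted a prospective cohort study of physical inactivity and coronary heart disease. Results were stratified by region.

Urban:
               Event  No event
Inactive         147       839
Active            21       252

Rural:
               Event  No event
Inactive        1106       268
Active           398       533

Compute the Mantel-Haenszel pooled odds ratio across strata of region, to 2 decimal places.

4.73

OR_MH = Σ(aᵢdᵢ/nᵢ) / Σ(bᵢcᵢ/nᵢ), where nᵢ is the stratum total.
Stratum 1 (Urban): n = 1259; a·d/n = 147·252/1259 = 29.4234; b·c/n = 839·21/1259 = 13.9944
Stratum 2 (Rural): n = 2305; a·d/n = 1106·533/2305 = 255.7475; b·c/n = 268·398/2305 = 46.2751
OR_MH = (29.4234 + 255.7475) / (13.9944 + 46.2751) = 285.1709 / 60.2695 = 4.73160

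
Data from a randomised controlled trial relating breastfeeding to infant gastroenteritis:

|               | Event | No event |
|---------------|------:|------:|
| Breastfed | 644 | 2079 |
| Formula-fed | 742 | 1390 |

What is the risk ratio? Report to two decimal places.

0.68

Cells: a = 644, b = 2079, c = 742, d = 1390.
Risk in exposed = 644/2723 = 0.23650; risk in unexposed = 742/2132 = 0.34803.
RR = 0.23650 / 0.34803 = 0.67955
The risk is 32% lower among the exposed than among the unexposed.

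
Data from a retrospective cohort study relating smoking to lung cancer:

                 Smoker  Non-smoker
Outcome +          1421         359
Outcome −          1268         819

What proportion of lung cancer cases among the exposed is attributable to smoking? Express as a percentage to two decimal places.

42.33

Reading the table with exposure as columns: a = 1421 (Smoker, case), b = 1268 (Smoker, non-case), c = 359 (Non-smoker, case), d = 819.
Risk in exposed = 1421/2689 = 0.52845; risk in unexposed = 359/1178 = 0.30475.
RR = 0.52845/0.30475 = 1.73402
AR% = (RR − 1)/RR × 100 = (1.73402 − 1)/1.73402 × 100 = 42.3305%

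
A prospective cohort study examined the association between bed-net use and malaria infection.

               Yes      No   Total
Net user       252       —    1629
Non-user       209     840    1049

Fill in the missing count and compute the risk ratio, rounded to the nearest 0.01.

The missing cell is in the exposed row: 1629 − 252 = 1377.
So a = 252, b = 1377, c = 209, d = 840.
RR = [a/(a+b)] / [c/(c+d)] = (252/1629) / (209/1049) = 0.15470/0.19924 = 0.77644

0.78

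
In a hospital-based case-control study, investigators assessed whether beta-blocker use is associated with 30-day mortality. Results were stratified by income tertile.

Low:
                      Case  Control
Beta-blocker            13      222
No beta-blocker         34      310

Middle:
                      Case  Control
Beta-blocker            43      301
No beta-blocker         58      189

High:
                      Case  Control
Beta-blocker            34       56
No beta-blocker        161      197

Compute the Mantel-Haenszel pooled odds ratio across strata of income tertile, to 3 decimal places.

0.569

OR_MH = Σ(aᵢdᵢ/nᵢ) / Σ(bᵢcᵢ/nᵢ), where nᵢ is the stratum total.
Stratum 1 (Low): n = 579; a·d/n = 13·310/579 = 6.9603; b·c/n = 222·34/579 = 13.0363
Stratum 2 (Middle): n = 591; a·d/n = 43·189/591 = 13.7513; b·c/n = 301·58/591 = 29.5398
Stratum 3 (High): n = 448; a·d/n = 34·197/448 = 14.9509; b·c/n = 56·161/448 = 20.1250
OR_MH = (6.9603 + 13.7513 + 14.9509) / (13.0363 + 29.5398 + 20.1250) = 35.6624 / 62.7010 = 0.56877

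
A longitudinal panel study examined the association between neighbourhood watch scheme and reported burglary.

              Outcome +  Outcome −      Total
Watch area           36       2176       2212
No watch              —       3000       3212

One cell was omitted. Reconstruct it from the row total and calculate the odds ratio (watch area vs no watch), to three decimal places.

0.234

The missing cell is in the unexposed row: 3212 − 3000 = 212.
So a = 36, b = 2176, c = 212, d = 3000.
OR = (a·d)/(b·c) = (36 × 3000) / (2176 × 212) = 108000 / 461312 = 0.23411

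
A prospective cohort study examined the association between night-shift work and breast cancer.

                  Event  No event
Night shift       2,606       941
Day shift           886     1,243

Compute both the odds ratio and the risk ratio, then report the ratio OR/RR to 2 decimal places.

2.20

Cells: a = 2606, b = 941, c = 886, d = 1243.
OR = (2606·1243)/(941·886) = 3239258/833726 = 3.88528
Risk in exposed = 2606/3547 = 0.73471; risk in unexposed = 886/2129 = 0.41616; RR = 1.76545
OR/RR = 3.88528 / 1.76545 = 2.20073
The outcome is not rare, so the OR lies further from 1 than the RR.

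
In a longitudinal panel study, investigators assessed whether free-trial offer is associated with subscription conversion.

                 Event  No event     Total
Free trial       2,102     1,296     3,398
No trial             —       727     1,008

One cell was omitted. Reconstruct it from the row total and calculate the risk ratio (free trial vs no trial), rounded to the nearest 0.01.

The missing cell is in the unexposed row: 1008 − 727 = 281.
So a = 2102, b = 1296, c = 281, d = 727.
RR = [a/(a+b)] / [c/(c+d)] = (2102/3398) / (281/1008) = 0.61860/0.27877 = 2.21903

2.22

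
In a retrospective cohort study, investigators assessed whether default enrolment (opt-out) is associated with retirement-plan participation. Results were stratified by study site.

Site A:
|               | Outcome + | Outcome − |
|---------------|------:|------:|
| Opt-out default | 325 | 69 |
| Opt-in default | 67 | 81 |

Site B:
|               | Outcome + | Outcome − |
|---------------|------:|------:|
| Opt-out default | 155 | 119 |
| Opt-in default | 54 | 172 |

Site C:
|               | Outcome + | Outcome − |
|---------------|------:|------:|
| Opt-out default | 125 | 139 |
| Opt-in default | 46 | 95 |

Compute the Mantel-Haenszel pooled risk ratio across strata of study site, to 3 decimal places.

1.868

RR_MH = Σ(aᵢ·n₀ᵢ/nᵢ) / Σ(cᵢ·n₁ᵢ/nᵢ), with n₁ᵢ = aᵢ+bᵢ (exposed), n₀ᵢ = cᵢ+dᵢ (unexposed), nᵢ = n₁ᵢ+n₀ᵢ.
Stratum 1 (Site A): n₁ = 394, n₀ = 148, n = 542; a·n₀/n = 325·148/542 = 88.7454; c·n₁/n = 67·394/542 = 48.7048
Stratum 2 (Site B): n₁ = 274, n₀ = 226, n = 500; a·n₀/n = 155·226/500 = 70.0600; c·n₁/n = 54·274/500 = 29.5920
Stratum 3 (Site C): n₁ = 264, n₀ = 141, n = 405; a·n₀/n = 125·141/405 = 43.5185; c·n₁/n = 46·264/405 = 29.9852
RR_MH = (88.7454 + 70.0600 + 43.5185) / (48.7048 + 29.5920 + 29.9852) = 202.3239 / 108.2820 = 1.86849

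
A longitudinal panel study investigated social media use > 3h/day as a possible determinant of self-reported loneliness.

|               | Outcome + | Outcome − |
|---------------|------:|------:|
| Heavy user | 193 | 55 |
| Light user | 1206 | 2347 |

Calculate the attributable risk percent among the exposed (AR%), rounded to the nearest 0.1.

Cells: a = 193, b = 55, c = 1206, d = 2347.
Risk in exposed = 193/248 = 0.77823; risk in unexposed = 1206/3553 = 0.33943.
RR = 0.77823/0.33943 = 2.29273
AR% = (RR − 1)/RR × 100 = (2.29273 − 1)/2.29273 × 100 = 56.3839%

56.4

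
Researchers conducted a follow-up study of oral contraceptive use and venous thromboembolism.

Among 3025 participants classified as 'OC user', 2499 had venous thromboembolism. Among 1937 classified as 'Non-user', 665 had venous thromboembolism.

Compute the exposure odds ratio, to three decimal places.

From the description: a = 2499, b = 526, c = 665, d = 1272.
OR = (a·d)/(b·c) = (2499 × 1272) / (526 × 665) = 3178728 / 349790 = 9.08753
The odds of venous thromboembolism are about 9.09 times as high in the oc user group.

9.088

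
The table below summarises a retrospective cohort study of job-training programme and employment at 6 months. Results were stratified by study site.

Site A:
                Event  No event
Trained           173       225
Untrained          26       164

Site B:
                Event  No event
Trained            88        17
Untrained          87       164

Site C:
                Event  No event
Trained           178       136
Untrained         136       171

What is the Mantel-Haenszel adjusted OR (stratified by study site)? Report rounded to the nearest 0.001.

OR_MH = Σ(aᵢdᵢ/nᵢ) / Σ(bᵢcᵢ/nᵢ), where nᵢ is the stratum total.
Stratum 1 (Site A): n = 588; a·d/n = 173·164/588 = 48.2517; b·c/n = 225·26/588 = 9.9490
Stratum 2 (Site B): n = 356; a·d/n = 88·164/356 = 40.5393; b·c/n = 17·87/356 = 4.1545
Stratum 3 (Site C): n = 621; a·d/n = 178·171/621 = 49.0145; b·c/n = 136·136/621 = 29.7842
OR_MH = (48.2517 + 40.5393 + 49.0145) / (9.9490 + 4.1545 + 29.7842) = 137.8055 / 43.8877 = 3.13996

3.140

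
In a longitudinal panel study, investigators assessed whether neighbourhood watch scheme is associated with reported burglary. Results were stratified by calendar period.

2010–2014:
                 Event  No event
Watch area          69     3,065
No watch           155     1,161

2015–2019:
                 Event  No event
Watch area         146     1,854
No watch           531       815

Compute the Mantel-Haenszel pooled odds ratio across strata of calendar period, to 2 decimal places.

OR_MH = Σ(aᵢdᵢ/nᵢ) / Σ(bᵢcᵢ/nᵢ), where nᵢ is the stratum total.
Stratum 1 (2010–2014): n = 4450; a·d/n = 69·1161/4450 = 18.0020; b·c/n = 3065·155/4450 = 106.7584
Stratum 2 (2015–2019): n = 3346; a·d/n = 146·815/3346 = 35.5619; b·c/n = 1854·531/3346 = 294.2241
OR_MH = (18.0020 + 35.5619) / (106.7584 + 294.2241) = 53.5639 / 400.9826 = 0.13358

0.13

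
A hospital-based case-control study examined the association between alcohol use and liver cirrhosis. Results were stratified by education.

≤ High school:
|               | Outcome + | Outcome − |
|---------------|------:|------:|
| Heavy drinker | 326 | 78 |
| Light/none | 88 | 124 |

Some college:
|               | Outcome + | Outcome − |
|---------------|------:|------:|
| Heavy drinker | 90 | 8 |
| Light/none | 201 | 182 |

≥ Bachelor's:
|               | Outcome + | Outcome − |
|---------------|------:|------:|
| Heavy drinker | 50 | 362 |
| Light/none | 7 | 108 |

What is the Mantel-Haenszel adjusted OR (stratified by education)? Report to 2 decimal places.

OR_MH = Σ(aᵢdᵢ/nᵢ) / Σ(bᵢcᵢ/nᵢ), where nᵢ is the stratum total.
Stratum 1 (≤ High school): n = 616; a·d/n = 326·124/616 = 65.6234; b·c/n = 78·88/616 = 11.1429
Stratum 2 (Some college): n = 481; a·d/n = 90·182/481 = 34.0541; b·c/n = 8·201/481 = 3.3430
Stratum 3 (≥ Bachelor's): n = 527; a·d/n = 50·108/527 = 10.2467; b·c/n = 362·7/527 = 4.8083
OR_MH = (65.6234 + 34.0541 + 10.2467) / (11.1429 + 3.3430 + 4.8083) = 109.9241 / 19.2942 = 5.69725

5.70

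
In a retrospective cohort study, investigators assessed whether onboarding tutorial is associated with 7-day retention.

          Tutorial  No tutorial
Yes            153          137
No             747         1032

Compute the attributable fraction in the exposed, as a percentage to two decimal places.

Reading the table with exposure as columns: a = 153 (Tutorial, case), b = 747 (Tutorial, non-case), c = 137 (No tutorial, case), d = 1032.
Risk in exposed = 153/900 = 0.17000; risk in unexposed = 137/1169 = 0.11719.
RR = 0.17000/0.11719 = 1.45058
AR% = (RR − 1)/RR × 100 = (1.45058 − 1)/1.45058 × 100 = 31.0622%

31.06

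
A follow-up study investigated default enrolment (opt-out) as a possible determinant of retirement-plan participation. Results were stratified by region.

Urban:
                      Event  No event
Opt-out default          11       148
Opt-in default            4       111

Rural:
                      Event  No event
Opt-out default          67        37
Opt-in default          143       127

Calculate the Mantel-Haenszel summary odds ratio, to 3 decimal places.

OR_MH = Σ(aᵢdᵢ/nᵢ) / Σ(bᵢcᵢ/nᵢ), where nᵢ is the stratum total.
Stratum 1 (Urban): n = 274; a·d/n = 11·111/274 = 4.4562; b·c/n = 148·4/274 = 2.1606
Stratum 2 (Rural): n = 374; a·d/n = 67·127/374 = 22.7513; b·c/n = 37·143/374 = 14.1471
OR_MH = (4.4562 + 22.7513) / (2.1606 + 14.1471) = 27.2075 / 16.3076 = 1.66839

1.668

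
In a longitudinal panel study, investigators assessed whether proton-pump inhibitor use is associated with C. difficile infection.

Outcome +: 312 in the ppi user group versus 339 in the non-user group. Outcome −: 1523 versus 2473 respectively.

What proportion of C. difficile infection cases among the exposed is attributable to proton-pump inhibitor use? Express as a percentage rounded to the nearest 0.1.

From the description: a = 312, b = 1523, c = 339, d = 2473.
Risk in exposed = 312/1835 = 0.17003; risk in unexposed = 339/2812 = 0.12055.
RR = 0.17003/0.12055 = 1.41037
AR% = (RR − 1)/RR × 100 = (1.41037 − 1)/1.41037 × 100 = 29.0968%

29.1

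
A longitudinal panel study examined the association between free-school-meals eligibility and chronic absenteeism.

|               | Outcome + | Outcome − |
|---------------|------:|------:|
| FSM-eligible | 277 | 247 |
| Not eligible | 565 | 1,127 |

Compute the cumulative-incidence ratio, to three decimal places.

1.583

Cells: a = 277, b = 247, c = 565, d = 1127.
Risk in exposed = 277/524 = 0.52863; risk in unexposed = 565/1692 = 0.33392.
RR = 0.52863 / 0.33392 = 1.58307
The risk among the exposed is 1.58 times that among the unexposed.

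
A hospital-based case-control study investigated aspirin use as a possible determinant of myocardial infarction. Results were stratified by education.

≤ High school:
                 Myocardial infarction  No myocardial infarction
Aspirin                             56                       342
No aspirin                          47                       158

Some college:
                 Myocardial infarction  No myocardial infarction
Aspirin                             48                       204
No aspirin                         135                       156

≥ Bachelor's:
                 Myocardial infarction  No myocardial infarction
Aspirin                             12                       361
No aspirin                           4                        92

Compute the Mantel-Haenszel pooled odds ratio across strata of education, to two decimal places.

OR_MH = Σ(aᵢdᵢ/nᵢ) / Σ(bᵢcᵢ/nᵢ), where nᵢ is the stratum total.
Stratum 1 (≤ High school): n = 603; a·d/n = 56·158/603 = 14.6733; b·c/n = 342·47/603 = 26.6567
Stratum 2 (Some college): n = 543; a·d/n = 48·156/543 = 13.7901; b·c/n = 204·135/543 = 50.7182
Stratum 3 (≥ Bachelor's): n = 469; a·d/n = 12·92/469 = 2.3539; b·c/n = 361·4/469 = 3.0789
OR_MH = (14.6733 + 13.7901 + 2.3539) / (26.6567 + 50.7182 + 3.0789) = 30.8173 / 80.4538 = 0.38304

0.38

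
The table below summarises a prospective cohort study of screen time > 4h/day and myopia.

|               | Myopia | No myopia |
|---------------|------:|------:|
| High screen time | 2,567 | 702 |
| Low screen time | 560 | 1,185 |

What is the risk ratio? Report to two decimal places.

Cells: a = 2567, b = 702, c = 560, d = 1185.
Risk in exposed = 2567/3269 = 0.78526; risk in unexposed = 560/1745 = 0.32092.
RR = 0.78526 / 0.32092 = 2.44691
The risk among the exposed is 2.45 times that among the unexposed.

2.45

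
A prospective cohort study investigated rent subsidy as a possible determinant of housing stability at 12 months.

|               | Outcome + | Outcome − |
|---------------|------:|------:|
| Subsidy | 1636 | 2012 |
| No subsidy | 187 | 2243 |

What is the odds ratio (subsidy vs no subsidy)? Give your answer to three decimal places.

Cells: a = 1636, b = 2012, c = 187, d = 2243.
OR = (a·d)/(b·c) = (1636 × 2243) / (2012 × 187) = 3669548 / 376244 = 9.75311
The odds of housing stability at 12 months are about 9.75 times as high in the subsidy group.

9.753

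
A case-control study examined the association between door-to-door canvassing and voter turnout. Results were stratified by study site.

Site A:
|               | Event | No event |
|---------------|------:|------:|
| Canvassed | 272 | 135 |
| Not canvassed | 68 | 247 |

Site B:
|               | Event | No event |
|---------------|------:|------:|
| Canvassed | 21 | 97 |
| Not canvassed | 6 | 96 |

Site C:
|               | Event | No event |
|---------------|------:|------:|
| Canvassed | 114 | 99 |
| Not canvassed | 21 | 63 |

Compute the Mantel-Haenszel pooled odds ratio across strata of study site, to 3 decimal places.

5.653

OR_MH = Σ(aᵢdᵢ/nᵢ) / Σ(bᵢcᵢ/nᵢ), where nᵢ is the stratum total.
Stratum 1 (Site A): n = 722; a·d/n = 272·247/722 = 93.0526; b·c/n = 135·68/722 = 12.7147
Stratum 2 (Site B): n = 220; a·d/n = 21·96/220 = 9.1636; b·c/n = 97·6/220 = 2.6455
Stratum 3 (Site C): n = 297; a·d/n = 114·63/297 = 24.1818; b·c/n = 99·21/297 = 7.0000
OR_MH = (93.0526 + 9.1636 + 24.1818) / (12.7147 + 2.6455 + 7.0000) = 126.3981 / 22.3601 = 5.65283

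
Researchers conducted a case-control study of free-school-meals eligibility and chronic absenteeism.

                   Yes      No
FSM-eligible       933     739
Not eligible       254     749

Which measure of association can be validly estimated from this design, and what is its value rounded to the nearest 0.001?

3.723

Cells: a = 933, b = 739, c = 254, d = 749.
This is a case-control study: participants were sampled on outcome status, so risks in the source population cannot be estimated directly — relative risk is not valid here. The odds ratio is the appropriate measure.
OR = (a·d)/(b·c) = (933 × 749) / (739 × 254) = 698817 / 187706 = 3.72293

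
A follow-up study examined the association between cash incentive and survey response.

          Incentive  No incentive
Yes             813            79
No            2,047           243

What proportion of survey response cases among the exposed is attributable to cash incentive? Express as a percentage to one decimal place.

Reading the table with exposure as columns: a = 813 (Incentive, case), b = 2047 (Incentive, non-case), c = 79 (No incentive, case), d = 243.
Risk in exposed = 813/2860 = 0.28427; risk in unexposed = 79/322 = 0.24534.
RR = 0.28427/0.24534 = 1.15865
AR% = (RR − 1)/RR × 100 = (1.15865 − 1)/1.15865 × 100 = 13.6929%

13.7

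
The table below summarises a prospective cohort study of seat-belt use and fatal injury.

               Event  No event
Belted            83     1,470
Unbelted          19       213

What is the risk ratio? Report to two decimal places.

Cells: a = 83, b = 1470, c = 19, d = 213.
Risk in exposed = 83/1553 = 0.05344; risk in unexposed = 19/232 = 0.08190.
RR = 0.05344 / 0.08190 = 0.65259
The risk is 35% lower among the exposed than among the unexposed.

0.65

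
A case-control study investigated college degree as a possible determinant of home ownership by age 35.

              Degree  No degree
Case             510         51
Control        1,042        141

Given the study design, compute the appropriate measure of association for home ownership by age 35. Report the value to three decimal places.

Reading the table with exposure as columns: a = 510 (Degree, case), b = 1042 (Degree, non-case), c = 51 (No degree, case), d = 141.
This is a case-control study: participants were sampled on outcome status, so risks in the source population cannot be estimated directly — relative risk is not valid here. The odds ratio is the appropriate measure.
OR = (a·d)/(b·c) = (510 × 141) / (1042 × 51) = 71910 / 53142 = 1.35317

1.353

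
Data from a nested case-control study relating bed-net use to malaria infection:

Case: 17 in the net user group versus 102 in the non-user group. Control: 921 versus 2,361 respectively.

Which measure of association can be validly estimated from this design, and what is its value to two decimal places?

0.43

From the description: a = 17, b = 921, c = 102, d = 2361.
This is a nested case-control study: participants were sampled on outcome status, so risks in the source population cannot be estimated directly — relative risk is not valid here. The odds ratio is the appropriate measure.
OR = (a·d)/(b·c) = (17 × 2361) / (921 × 102) = 40137 / 93942 = 0.42725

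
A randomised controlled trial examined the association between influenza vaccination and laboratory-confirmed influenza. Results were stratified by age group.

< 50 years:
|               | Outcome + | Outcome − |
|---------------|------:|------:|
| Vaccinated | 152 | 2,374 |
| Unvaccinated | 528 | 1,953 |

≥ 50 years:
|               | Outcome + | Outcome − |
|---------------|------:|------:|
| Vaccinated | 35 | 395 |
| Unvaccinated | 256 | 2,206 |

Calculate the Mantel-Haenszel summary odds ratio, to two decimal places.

OR_MH = Σ(aᵢdᵢ/nᵢ) / Σ(bᵢcᵢ/nᵢ), where nᵢ is the stratum total.
Stratum 1 (< 50 years): n = 5007; a·d/n = 152·1953/5007 = 59.2882; b·c/n = 2374·528/5007 = 250.3439
Stratum 2 (≥ 50 years): n = 2892; a·d/n = 35·2206/2892 = 26.6978; b·c/n = 395·256/2892 = 34.9654
OR_MH = (59.2882 + 26.6978) / (250.3439 + 34.9654) = 85.9860 / 285.3093 = 0.30138

0.30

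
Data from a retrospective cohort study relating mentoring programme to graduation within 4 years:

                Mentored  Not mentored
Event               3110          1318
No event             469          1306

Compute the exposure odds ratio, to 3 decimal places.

6.571

Reading the table with exposure as columns: a = 3110 (Mentored, case), b = 469 (Mentored, non-case), c = 1318 (Not mentored, case), d = 1306.
OR = (a·d)/(b·c) = (3110 × 1306) / (469 × 1318) = 4061660 / 618142 = 6.57076
The odds of graduation within 4 years are about 6.57 times as high in the mentored group.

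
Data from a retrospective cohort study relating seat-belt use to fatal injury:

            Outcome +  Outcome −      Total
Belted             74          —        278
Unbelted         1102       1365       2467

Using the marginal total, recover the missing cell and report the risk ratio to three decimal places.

0.596

The missing cell is in the exposed row: 278 − 74 = 204.
So a = 74, b = 204, c = 1102, d = 1365.
RR = [a/(a+b)] / [c/(c+d)] = (74/278) / (1102/2467) = 0.26619/0.44670 = 0.59590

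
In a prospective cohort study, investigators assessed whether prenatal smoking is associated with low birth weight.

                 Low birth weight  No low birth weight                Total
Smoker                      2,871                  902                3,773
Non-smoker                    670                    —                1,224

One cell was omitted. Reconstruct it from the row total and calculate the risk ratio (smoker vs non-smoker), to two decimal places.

1.39

The missing cell is in the unexposed row: 1224 − 670 = 554.
So a = 2871, b = 902, c = 670, d = 554.
RR = [a/(a+b)] / [c/(c+d)] = (2871/3773) / (670/1224) = 0.76093/0.54739 = 1.39012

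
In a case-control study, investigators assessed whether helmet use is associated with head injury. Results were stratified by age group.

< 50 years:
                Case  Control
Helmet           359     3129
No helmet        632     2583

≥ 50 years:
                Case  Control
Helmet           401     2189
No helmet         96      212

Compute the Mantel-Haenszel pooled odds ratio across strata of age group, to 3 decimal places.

OR_MH = Σ(aᵢdᵢ/nᵢ) / Σ(bᵢcᵢ/nᵢ), where nᵢ is the stratum total.
Stratum 1 (< 50 years): n = 6703; a·d/n = 359·2583/6703 = 138.3406; b·c/n = 3129·632/6703 = 295.0213
Stratum 2 (≥ 50 years): n = 2898; a·d/n = 401·212/2898 = 29.3347; b·c/n = 2189·96/2898 = 72.5135
OR_MH = (138.3406 + 29.3347) / (295.0213 + 72.5135) = 167.6753 / 367.5348 = 0.45622

0.456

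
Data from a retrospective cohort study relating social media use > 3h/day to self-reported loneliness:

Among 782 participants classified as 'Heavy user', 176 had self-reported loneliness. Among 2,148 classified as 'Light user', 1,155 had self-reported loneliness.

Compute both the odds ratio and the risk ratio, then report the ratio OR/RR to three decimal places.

From the description: a = 176, b = 606, c = 1155, d = 993.
OR = (176·993)/(606·1155) = 174768/699930 = 0.24969
Risk in exposed = 176/782 = 0.22506; risk in unexposed = 1155/2148 = 0.53771; RR = 0.41856
OR/RR = 0.24969 / 0.41856 = 0.59655
The outcome is not rare, so the OR lies further from 1 than the RR.

0.597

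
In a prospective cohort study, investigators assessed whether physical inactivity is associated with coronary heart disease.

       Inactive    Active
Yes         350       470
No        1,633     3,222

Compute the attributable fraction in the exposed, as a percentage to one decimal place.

Reading the table with exposure as columns: a = 350 (Inactive, case), b = 1633 (Inactive, non-case), c = 470 (Active, case), d = 3222.
Risk in exposed = 350/1983 = 0.17650; risk in unexposed = 470/3692 = 0.12730.
RR = 0.17650/0.12730 = 1.38647
AR% = (RR − 1)/RR × 100 = (1.38647 − 1)/1.38647 × 100 = 27.8742%

27.9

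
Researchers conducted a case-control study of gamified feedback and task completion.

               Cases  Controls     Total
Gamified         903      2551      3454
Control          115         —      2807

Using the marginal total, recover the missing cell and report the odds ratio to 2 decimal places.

8.29

The missing cell is in the unexposed row: 2807 − 115 = 2692.
So a = 903, b = 2551, c = 115, d = 2692.
OR = (a·d)/(b·c) = (903 × 2692) / (2551 × 115) = 2430876 / 293365 = 8.28618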